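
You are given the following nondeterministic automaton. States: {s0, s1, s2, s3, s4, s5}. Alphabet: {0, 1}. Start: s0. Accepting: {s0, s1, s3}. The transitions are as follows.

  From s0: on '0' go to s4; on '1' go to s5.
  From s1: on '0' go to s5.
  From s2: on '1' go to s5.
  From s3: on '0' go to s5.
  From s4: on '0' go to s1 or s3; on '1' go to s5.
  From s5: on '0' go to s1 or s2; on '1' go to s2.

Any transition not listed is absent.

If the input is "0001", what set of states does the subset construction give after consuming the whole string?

Start in {s0}.
Read '0': s0→{s4}; now {s4}.
Read '0': s4→{s1, s3}; now {s1, s3}.
Read '0': s1→{s5}, s3→{s5}; now {s5}.
Read '1': s5→{s2}; now {s2}.

{s2}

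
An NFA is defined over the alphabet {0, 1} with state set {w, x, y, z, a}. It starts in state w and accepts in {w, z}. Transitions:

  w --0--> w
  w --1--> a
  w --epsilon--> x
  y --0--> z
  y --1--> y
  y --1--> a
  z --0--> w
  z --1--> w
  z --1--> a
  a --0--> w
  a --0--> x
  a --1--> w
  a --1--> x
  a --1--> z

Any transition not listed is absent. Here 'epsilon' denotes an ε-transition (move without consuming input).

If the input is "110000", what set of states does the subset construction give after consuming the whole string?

{w, x}

Start: ε-closure({w}) = {w, x}.
Read '1': w→{a}, x→∅; now {a}.
Read '1': a→{w, x, z}; now {w, x, z}.
Read '0': w→{w}, x→∅, z→{w}; union {w}; ε-closure = {w, x}.
Read '0': w→{w}, x→∅; union {w}; ε-closure = {w, x}.
Read '0': w→{w}, x→∅; union {w}; ε-closure = {w, x}.
Read '0': w→{w}, x→∅; union {w}; ε-closure = {w, x}.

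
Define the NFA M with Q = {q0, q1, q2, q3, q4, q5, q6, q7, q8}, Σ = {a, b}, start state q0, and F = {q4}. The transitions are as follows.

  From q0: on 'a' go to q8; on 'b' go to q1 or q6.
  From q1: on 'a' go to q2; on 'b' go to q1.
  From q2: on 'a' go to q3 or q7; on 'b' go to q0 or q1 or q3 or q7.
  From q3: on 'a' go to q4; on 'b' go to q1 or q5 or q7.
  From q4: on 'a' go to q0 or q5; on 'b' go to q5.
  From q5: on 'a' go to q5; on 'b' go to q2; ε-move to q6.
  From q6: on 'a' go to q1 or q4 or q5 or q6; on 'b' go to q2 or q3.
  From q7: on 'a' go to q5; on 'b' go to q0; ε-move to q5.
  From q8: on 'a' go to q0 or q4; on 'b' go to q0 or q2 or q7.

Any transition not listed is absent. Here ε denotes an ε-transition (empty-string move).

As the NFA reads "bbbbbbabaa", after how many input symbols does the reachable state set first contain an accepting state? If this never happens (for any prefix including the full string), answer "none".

Start in {q0}.
Read 'b': {q0} → {q1, q6}.
Read 'b': {q1, q6} → {q1, q2, q3}.
Read 'b': {q1, q2, q3} → {q0, q1, q3, q5, q6, q7}.
Read 'b': {q0, q1, q3, q5, q6, q7} → {q0, q1, q2, q3, q5, q6, q7}.
Read 'b': {q0, q1, q2, q3, q5, q6, q7} → {q0, q1, q2, q3, q5, q6, q7}.
Read 'b': {q0, q1, q2, q3, q5, q6, q7} → {q0, q1, q2, q3, q5, q6, q7}.
Read 'a': {q0, q1, q2, q3, q5, q6, q7} → {q1, q2, q3, q4, q5, q6, q7, q8}.
None of the earlier sets intersect F, but {q1, q2, q3, q4, q5, q6, q7, q8} does.

7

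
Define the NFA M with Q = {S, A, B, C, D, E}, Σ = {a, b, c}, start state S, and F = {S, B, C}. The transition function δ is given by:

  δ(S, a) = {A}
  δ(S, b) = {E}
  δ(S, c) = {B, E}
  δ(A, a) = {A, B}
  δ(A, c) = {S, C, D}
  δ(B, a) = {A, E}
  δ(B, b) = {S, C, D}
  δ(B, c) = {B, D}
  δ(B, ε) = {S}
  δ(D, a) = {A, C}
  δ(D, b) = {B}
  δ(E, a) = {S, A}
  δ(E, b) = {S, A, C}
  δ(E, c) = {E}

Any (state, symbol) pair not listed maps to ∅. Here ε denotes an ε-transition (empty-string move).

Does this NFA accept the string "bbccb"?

Yes

Start in {S}.
Read 'b': S→{E}; now {E}.
Read 'b': E→{S, A, C}; now {S, A, C}.
Read 'c': S→{B, E}, A→{S, C, D}, C→∅; now {S, B, C, D, E}.
Read 'c': S→{B, E}, B→{B, D}, C→∅, D→∅, E→{E}; union {B, D, E}; ε-closure = {S, B, D, E}.
Read 'b': S→{E}, B→{S, C, D}, D→{B}, E→{S, A, C}; now {S, A, B, C, D, E}.
The final set {S, A, B, C, D, E} contains the accepting states S, B, C.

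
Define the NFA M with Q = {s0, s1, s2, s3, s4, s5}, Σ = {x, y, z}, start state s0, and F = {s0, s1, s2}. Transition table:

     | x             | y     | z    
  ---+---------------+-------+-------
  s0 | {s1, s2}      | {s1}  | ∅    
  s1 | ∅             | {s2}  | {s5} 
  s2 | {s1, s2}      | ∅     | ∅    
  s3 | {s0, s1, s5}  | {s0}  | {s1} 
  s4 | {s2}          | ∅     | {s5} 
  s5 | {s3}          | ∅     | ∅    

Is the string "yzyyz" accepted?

No

Start in {s0}.
Read 'y': {s0} → {s1}.
Read 'z': {s1} → {s5}.
Read 'y': {s5} → ∅.
The set is empty and remains empty for the remaining 2 symbols.
The final set ∅ contains no accepting state.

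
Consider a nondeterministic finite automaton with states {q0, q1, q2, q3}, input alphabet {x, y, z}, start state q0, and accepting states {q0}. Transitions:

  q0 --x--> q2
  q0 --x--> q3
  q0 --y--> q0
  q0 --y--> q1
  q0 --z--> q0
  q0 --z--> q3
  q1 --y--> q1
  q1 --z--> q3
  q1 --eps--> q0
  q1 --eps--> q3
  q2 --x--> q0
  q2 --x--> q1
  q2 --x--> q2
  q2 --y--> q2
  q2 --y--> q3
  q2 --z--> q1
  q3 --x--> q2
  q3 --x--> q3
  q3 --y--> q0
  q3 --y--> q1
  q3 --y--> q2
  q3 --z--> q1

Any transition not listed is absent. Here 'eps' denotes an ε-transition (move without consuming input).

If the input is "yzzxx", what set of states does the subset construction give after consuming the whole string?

{q0, q1, q2, q3}

Start in {q0}.
Read 'y': {q0} → {q0, q1, q3}.
Read 'z': {q0, q1, q3} → {q0, q1, q3}.
Read 'z': {q0, q1, q3} → {q0, q1, q3}.
Read 'x': {q0, q1, q3} → {q2, q3}.
Read 'x': {q2, q3} → {q0, q1, q2, q3}.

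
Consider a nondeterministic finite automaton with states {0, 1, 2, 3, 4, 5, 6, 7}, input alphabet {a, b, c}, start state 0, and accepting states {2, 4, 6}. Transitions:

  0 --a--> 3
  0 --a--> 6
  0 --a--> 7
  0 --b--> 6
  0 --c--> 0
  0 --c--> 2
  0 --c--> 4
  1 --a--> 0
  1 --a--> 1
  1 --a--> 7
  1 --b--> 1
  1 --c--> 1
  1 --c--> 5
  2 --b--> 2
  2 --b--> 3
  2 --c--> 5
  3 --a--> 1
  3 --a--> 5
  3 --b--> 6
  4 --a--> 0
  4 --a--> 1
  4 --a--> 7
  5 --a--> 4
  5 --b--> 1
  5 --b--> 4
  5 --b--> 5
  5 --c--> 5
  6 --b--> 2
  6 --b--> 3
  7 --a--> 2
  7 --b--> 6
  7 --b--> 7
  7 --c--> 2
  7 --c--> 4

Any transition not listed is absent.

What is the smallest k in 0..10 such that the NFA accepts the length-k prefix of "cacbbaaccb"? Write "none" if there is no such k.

Start in {0}.
Read 'c': {0} → {0, 2, 4}.
None of the earlier sets intersect F, but {0, 2, 4} does.

1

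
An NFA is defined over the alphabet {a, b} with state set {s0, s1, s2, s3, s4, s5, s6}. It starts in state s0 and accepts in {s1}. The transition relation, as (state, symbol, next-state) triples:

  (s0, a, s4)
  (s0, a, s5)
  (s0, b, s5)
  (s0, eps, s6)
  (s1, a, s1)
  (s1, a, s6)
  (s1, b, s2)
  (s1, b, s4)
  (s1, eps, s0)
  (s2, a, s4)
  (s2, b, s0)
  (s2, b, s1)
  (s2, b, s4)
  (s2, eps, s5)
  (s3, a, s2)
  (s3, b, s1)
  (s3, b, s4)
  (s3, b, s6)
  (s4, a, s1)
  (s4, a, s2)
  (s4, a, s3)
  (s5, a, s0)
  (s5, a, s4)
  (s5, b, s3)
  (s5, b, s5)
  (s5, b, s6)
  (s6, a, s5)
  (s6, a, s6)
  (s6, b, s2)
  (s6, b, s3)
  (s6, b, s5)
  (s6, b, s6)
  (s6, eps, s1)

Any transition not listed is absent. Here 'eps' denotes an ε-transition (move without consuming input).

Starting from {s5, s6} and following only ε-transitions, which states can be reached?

{s0, s1, s5, s6}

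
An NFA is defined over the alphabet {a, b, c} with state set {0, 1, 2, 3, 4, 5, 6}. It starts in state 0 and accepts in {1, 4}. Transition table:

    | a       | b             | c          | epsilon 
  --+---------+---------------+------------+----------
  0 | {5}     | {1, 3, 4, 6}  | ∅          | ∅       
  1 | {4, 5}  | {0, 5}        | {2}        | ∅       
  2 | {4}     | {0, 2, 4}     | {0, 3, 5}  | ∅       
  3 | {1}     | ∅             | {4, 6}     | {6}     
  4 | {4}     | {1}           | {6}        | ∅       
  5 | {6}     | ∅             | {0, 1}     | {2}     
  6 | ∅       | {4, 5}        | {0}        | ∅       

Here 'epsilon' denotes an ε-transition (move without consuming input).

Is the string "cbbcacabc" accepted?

Start in {0}.
Read 'c': {0} → ∅.
The set is empty and remains empty for the remaining 8 symbols.
The final set ∅ contains no accepting state.

No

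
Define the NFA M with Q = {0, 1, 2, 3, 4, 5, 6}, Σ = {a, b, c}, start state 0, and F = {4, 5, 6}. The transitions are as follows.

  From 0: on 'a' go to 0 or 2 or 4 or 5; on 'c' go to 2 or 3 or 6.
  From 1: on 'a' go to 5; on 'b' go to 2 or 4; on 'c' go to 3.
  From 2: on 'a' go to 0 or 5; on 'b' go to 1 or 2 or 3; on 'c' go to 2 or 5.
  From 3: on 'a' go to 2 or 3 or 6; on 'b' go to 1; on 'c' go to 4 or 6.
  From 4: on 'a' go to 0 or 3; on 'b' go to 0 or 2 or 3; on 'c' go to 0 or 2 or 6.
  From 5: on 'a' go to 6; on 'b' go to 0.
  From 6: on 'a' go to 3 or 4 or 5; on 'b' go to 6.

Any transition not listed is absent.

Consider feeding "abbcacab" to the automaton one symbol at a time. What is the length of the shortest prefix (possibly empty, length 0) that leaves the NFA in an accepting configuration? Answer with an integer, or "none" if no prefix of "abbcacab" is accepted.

Start in {0}.
Read 'a': 0→{0, 2, 4, 5}; now {0, 2, 4, 5}.
None of the earlier sets intersect F, but {0, 2, 4, 5} does.

1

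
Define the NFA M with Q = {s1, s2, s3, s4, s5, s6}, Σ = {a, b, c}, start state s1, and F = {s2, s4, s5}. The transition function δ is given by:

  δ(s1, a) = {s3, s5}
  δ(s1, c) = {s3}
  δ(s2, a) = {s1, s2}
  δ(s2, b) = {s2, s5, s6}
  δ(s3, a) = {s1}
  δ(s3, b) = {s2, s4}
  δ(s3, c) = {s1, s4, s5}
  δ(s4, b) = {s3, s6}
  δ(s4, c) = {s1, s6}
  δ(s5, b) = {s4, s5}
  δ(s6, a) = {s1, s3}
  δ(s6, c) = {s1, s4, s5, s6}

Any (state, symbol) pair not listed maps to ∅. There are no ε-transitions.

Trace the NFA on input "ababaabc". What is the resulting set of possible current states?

Start in {s1}.
Read 'a': s1→{s3, s5}; now {s3, s5}.
Read 'b': s3→{s2, s4}, s5→{s4, s5}; now {s2, s4, s5}.
Read 'a': s2→{s1, s2}, s4→∅, s5→∅; now {s1, s2}.
Read 'b': s1→∅, s2→{s2, s5, s6}; now {s2, s5, s6}.
Read 'a': s2→{s1, s2}, s5→∅, s6→{s1, s3}; now {s1, s2, s3}.
Read 'a': s1→{s3, s5}, s2→{s1, s2}, s3→{s1}; now {s1, s2, s3, s5}.
Read 'b': s1→∅, s2→{s2, s5, s6}, s3→{s2, s4}, s5→{s4, s5}; now {s2, s4, s5, s6}.
Read 'c': s2→∅, s4→{s1, s6}, s5→∅, s6→{s1, s4, s5, s6}; now {s1, s4, s5, s6}.

{s1, s4, s5, s6}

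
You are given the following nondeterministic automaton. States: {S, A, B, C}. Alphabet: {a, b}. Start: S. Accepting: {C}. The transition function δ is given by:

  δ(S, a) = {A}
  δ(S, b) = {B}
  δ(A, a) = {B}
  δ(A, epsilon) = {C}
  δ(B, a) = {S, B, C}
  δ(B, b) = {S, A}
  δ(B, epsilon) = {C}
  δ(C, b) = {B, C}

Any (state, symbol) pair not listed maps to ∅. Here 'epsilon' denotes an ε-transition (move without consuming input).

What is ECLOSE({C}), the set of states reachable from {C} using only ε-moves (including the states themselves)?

Begin with {C}.
No ε-moves leave this set, so the closure equals the set itself.

{C}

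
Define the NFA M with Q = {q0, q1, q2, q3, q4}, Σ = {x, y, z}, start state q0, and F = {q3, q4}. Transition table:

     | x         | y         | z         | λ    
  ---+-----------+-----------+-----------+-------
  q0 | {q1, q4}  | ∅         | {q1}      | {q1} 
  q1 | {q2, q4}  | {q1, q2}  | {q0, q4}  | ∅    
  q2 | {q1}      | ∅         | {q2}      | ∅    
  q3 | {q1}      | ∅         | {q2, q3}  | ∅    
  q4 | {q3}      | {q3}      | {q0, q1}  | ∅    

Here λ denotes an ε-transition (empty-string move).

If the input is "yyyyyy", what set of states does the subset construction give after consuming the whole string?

Start: ε-closure({q0}) = {q0, q1}.
Read 'y': {q0, q1} → {q1, q2}.
Read 'y': {q1, q2} → {q1, q2}.
Read 'y': {q1, q2} → {q1, q2}.
Read 'y': {q1, q2} → {q1, q2}.
Read 'y': {q1, q2} → {q1, q2}.
Read 'y': {q1, q2} → {q1, q2}.

{q1, q2}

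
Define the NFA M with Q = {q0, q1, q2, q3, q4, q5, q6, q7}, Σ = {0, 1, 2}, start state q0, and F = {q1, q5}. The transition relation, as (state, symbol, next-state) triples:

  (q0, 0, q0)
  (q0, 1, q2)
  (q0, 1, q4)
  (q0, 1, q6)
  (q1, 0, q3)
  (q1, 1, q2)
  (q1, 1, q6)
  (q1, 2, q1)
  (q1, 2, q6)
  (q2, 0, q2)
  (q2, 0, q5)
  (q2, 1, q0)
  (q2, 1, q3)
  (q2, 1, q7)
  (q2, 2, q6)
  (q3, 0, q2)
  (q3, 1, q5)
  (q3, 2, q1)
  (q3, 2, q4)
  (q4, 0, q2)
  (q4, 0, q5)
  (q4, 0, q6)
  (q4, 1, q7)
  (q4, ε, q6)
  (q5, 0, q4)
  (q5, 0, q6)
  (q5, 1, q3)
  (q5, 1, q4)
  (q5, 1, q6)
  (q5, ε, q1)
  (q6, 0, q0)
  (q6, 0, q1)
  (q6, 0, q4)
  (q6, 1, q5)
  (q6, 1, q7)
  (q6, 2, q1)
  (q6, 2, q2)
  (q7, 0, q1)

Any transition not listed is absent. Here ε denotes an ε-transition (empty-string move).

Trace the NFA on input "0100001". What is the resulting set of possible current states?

Start in {q0}.
Read '0': {q0} → {q0}.
Read '1': {q0} → {q2, q4, q6}.
Read '0': {q2, q4, q6} → {q0, q1, q2, q4, q5, q6}.
Read '0': {q0, q1, q2, q4, q5, q6} → {q0, q1, q2, q3, q4, q5, q6}.
Read '0': {q0, q1, q2, q3, q4, q5, q6} → {q0, q1, q2, q3, q4, q5, q6}.
Read '0': {q0, q1, q2, q3, q4, q5, q6} → {q0, q1, q2, q3, q4, q5, q6}.
Read '1': {q0, q1, q2, q3, q4, q5, q6} → {q0, q1, q2, q3, q4, q5, q6, q7}.

{q0, q1, q2, q3, q4, q5, q6, q7}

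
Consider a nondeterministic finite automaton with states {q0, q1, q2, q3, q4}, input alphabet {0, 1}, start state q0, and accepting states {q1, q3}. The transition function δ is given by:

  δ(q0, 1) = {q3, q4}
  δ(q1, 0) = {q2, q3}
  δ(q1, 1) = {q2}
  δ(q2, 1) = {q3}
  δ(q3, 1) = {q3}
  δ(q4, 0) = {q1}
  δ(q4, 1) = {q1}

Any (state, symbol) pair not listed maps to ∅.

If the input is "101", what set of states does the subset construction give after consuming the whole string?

{q2}

Start in {q0}.
Read '1': {q0} → {q3, q4}.
Read '0': {q3, q4} → {q1}.
Read '1': {q1} → {q2}.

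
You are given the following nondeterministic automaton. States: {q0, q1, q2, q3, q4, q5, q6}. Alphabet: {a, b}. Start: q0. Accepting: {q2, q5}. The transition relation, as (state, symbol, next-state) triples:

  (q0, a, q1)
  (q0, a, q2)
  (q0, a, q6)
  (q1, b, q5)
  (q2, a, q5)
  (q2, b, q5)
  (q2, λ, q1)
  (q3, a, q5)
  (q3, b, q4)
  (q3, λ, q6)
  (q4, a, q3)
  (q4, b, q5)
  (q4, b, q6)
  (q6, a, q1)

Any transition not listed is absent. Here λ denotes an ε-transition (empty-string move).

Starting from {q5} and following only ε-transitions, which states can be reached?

Begin with {q5}.
No ε-moves leave this set, so the closure equals the set itself.

{q5}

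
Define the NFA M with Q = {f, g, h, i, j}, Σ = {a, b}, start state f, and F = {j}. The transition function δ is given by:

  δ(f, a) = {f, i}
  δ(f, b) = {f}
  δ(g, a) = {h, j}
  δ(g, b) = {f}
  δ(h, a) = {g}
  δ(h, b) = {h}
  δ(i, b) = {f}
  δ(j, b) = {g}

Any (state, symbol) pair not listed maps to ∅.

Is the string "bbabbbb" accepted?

Start in {f}.
Read 'b': f→{f}; now {f}.
Read 'b': f→{f}; now {f}.
Read 'a': f→{f, i}; now {f, i}.
Read 'b': f→{f}, i→{f}; now {f}.
Read 'b': f→{f}; now {f}.
Read 'b': f→{f}; now {f}.
Read 'b': f→{f}; now {f}.
The final set {f} contains no accepting state.

No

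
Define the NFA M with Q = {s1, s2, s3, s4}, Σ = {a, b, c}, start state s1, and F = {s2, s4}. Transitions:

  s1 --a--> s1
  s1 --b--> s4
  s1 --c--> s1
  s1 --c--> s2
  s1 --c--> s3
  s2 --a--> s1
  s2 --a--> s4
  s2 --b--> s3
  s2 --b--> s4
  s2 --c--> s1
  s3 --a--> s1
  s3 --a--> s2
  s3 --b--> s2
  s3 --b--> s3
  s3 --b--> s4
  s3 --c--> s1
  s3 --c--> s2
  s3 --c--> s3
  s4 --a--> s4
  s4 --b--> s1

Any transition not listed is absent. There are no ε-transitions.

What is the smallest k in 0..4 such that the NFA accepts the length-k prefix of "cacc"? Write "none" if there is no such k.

1

Start in {s1}.
Read 'c': {s1} → {s1, s2, s3}.
None of the earlier sets intersect F, but {s1, s2, s3} does.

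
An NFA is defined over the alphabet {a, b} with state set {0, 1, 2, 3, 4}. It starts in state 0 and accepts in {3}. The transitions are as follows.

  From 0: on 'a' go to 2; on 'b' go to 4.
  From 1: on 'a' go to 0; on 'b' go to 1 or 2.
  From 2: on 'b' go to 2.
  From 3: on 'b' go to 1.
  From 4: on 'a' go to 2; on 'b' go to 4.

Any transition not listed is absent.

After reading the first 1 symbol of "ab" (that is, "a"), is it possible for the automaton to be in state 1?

No

Start in {0}.
Read 'a': 0→{2}; now {2}.
State 1 is not in {2}.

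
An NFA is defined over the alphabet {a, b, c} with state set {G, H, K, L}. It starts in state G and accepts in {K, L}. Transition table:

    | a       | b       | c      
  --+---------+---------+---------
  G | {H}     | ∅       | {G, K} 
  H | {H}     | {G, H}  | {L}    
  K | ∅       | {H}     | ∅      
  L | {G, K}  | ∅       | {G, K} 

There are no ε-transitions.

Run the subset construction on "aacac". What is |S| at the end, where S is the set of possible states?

2

Start in {G}.
Read 'a': {G} → {H}.
Read 'a': {H} → {H}.
Read 'c': {H} → {L}.
Read 'a': {L} → {G, K}.
Read 'c': {G, K} → {G, K}.
That set has 2 states.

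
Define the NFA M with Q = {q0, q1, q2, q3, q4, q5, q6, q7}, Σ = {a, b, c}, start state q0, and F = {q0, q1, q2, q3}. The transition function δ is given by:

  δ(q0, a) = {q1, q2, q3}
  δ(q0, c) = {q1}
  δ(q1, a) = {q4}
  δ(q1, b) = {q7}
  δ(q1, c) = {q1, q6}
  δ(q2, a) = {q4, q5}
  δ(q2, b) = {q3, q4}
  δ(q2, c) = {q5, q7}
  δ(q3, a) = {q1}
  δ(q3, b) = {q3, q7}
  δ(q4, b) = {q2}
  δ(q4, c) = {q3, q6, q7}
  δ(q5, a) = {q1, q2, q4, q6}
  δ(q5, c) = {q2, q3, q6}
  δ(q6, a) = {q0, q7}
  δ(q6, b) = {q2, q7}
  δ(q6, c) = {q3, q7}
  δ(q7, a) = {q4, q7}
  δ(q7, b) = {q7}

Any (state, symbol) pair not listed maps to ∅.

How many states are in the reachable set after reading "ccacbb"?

Start in {q0}.
Read 'c': {q0} → {q1}.
Read 'c': {q1} → {q1, q6}.
Read 'a': {q1, q6} → {q0, q4, q7}.
Read 'c': {q0, q4, q7} → {q1, q3, q6, q7}.
Read 'b': {q1, q3, q6, q7} → {q2, q3, q7}.
Read 'b': {q2, q3, q7} → {q3, q4, q7}.
That set has 3 states.

3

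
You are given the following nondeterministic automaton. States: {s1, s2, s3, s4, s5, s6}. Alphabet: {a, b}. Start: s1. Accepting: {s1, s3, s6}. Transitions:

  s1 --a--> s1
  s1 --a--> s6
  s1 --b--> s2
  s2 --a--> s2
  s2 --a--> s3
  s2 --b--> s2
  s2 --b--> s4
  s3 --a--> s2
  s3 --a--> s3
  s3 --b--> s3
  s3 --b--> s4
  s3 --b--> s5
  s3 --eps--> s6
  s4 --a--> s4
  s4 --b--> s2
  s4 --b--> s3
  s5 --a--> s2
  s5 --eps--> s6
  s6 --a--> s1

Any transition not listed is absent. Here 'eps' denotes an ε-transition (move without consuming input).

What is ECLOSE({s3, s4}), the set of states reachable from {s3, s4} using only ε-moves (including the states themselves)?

{s3, s4, s6}

Begin with {s3, s4}.
ε-move s3 → s6; add s6.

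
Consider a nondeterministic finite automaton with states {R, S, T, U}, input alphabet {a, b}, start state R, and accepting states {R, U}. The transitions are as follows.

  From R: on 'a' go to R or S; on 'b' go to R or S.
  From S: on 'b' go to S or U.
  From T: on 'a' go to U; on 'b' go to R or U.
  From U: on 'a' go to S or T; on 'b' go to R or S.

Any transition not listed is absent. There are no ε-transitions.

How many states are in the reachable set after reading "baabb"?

Start in {R}.
Read 'b': {R} → {R, S}.
Read 'a': {R, S} → {R, S}.
Read 'a': {R, S} → {R, S}.
Read 'b': {R, S} → {R, S, U}.
Read 'b': {R, S, U} → {R, S, U}.
That set has 3 states.

3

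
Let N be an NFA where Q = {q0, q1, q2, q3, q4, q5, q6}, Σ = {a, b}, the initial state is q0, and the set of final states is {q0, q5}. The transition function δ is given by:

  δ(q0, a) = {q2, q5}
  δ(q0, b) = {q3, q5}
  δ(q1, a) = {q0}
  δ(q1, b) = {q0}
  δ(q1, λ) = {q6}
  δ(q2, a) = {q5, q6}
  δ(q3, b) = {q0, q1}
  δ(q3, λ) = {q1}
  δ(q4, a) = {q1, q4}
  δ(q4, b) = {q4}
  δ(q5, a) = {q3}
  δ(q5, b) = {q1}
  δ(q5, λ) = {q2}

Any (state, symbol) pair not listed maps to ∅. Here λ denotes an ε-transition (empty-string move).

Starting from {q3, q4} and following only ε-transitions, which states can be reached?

{q1, q3, q4, q6}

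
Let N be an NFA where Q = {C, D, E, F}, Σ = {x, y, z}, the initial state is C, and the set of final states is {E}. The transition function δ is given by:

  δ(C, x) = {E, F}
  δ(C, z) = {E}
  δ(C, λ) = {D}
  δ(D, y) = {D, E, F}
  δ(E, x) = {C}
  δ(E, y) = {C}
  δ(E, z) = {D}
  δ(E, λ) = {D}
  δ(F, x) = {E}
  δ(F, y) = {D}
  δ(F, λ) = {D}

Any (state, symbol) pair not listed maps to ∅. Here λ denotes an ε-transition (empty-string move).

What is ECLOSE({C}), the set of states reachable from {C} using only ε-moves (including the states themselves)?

{C, D}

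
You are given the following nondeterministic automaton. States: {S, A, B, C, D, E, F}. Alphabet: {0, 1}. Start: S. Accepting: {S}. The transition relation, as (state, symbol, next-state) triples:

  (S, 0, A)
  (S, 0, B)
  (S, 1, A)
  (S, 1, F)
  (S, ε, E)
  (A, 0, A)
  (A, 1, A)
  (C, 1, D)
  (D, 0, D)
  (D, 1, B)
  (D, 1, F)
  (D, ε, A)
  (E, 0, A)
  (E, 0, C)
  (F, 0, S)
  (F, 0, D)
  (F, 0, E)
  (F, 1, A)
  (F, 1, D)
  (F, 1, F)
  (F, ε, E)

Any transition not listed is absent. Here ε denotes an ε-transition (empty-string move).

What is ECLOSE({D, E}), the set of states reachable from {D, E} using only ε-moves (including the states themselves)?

{A, D, E}

Begin with {D, E}.
ε-move D → A; add A.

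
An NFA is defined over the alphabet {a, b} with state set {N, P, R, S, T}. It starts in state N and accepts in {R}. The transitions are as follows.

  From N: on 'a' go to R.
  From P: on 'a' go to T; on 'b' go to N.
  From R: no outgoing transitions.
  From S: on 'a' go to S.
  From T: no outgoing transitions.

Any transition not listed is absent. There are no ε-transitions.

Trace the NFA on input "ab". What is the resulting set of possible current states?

∅

Start in {N}.
Read 'a': N→{R}; now {R}.
Read 'b': R→∅; now ∅.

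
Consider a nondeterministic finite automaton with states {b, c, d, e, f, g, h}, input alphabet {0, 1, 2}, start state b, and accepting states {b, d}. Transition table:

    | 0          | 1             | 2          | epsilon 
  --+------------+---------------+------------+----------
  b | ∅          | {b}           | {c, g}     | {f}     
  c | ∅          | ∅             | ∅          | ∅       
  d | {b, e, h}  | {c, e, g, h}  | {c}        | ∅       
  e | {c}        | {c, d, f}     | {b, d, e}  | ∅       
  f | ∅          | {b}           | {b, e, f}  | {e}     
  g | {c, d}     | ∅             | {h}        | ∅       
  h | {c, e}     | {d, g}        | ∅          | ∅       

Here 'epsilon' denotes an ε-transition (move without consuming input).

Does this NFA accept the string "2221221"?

Yes

Start: ε-closure({b}) = {b, e, f}.
Read '2': b→{c, g}, e→{b, d, e}, f→{b, e, f}; now {b, c, d, e, f, g}.
Read '2': b→{c, g}, c→∅, d→{c}, e→{b, d, e}, f→{b, e, f}, g→{h}; now {b, c, d, e, f, g, h}.
Read '2': b→{c, g}, c→∅, d→{c}, e→{b, d, e}, f→{b, e, f}, g→{h}, h→∅; now {b, c, d, e, f, g, h}.
Read '1': b→{b}, c→∅, d→{c, e, g, h}, e→{c, d, f}, f→{b}, g→∅, h→{d, g}; now {b, c, d, e, f, g, h}.
Read '2': b→{c, g}, c→∅, d→{c}, e→{b, d, e}, f→{b, e, f}, g→{h}, h→∅; now {b, c, d, e, f, g, h}.
Read '2': b→{c, g}, c→∅, d→{c}, e→{b, d, e}, f→{b, e, f}, g→{h}, h→∅; now {b, c, d, e, f, g, h}.
Read '1': b→{b}, c→∅, d→{c, e, g, h}, e→{c, d, f}, f→{b}, g→∅, h→{d, g}; now {b, c, d, e, f, g, h}.
The final set {b, c, d, e, f, g, h} contains the accepting states b, d.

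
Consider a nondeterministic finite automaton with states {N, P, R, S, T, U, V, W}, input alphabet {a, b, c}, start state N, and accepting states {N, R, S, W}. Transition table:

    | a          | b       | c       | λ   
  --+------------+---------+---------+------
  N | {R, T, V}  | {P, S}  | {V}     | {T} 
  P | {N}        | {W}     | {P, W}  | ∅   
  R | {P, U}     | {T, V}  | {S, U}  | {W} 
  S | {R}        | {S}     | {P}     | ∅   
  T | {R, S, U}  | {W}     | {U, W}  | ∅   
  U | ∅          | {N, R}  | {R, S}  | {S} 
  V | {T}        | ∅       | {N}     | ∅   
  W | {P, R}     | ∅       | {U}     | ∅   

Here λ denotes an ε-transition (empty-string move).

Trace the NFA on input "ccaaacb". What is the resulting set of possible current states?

{N, P, R, S, T, V, W}

Start: ε-closure({N}) = {N, T}.
Read 'c': {N, T} → {S, U, V, W}.
Read 'c': {S, U, V, W} → {N, P, R, S, T, U, W}.
Read 'a': {N, P, R, S, T, U, W} → {N, P, R, S, T, U, V, W}.
Read 'a': {N, P, R, S, T, U, V, W} → {N, P, R, S, T, U, V, W}.
Read 'a': {N, P, R, S, T, U, V, W} → {N, P, R, S, T, U, V, W}.
Read 'c': {N, P, R, S, T, U, V, W} → {N, P, R, S, T, U, V, W}.
Read 'b': {N, P, R, S, T, U, V, W} → {N, P, R, S, T, V, W}.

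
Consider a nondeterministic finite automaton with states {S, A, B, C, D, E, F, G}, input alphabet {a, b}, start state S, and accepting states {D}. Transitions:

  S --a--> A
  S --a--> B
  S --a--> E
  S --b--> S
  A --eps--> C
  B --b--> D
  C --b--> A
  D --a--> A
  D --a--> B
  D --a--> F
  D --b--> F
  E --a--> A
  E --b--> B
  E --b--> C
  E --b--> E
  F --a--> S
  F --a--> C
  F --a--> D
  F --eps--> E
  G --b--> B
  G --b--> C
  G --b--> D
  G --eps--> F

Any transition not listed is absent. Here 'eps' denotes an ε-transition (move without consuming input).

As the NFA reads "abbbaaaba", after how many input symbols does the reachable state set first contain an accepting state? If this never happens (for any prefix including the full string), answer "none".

2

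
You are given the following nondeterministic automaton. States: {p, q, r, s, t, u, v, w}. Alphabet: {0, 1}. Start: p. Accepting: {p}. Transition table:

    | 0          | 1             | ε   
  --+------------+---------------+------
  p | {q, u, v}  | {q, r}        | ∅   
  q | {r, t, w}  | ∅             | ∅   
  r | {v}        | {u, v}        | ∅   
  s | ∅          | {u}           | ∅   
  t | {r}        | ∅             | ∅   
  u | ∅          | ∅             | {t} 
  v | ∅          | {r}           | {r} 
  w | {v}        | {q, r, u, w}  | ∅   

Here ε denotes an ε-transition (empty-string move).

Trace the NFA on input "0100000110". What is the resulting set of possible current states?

Start in {p}.
Read '0': p→{q, u, v}; union {q, u, v}; ε-closure = {q, r, t, u, v}.
Read '1': q→∅, r→{u, v}, t→∅, u→∅, v→{r}; union {r, u, v}; ε-closure = {r, t, u, v}.
Read '0': r→{v}, t→{r}, u→∅, v→∅; now {r, v}.
Read '0': r→{v}, v→∅; union {v}; ε-closure = {r, v}.
Read '0': r→{v}, v→∅; union {v}; ε-closure = {r, v}.
Read '0': r→{v}, v→∅; union {v}; ε-closure = {r, v}.
Read '0': r→{v}, v→∅; union {v}; ε-closure = {r, v}.
Read '1': r→{u, v}, v→{r}; union {r, u, v}; ε-closure = {r, t, u, v}.
Read '1': r→{u, v}, t→∅, u→∅, v→{r}; union {r, u, v}; ε-closure = {r, t, u, v}.
Read '0': r→{v}, t→{r}, u→∅, v→∅; now {r, v}.

{r, v}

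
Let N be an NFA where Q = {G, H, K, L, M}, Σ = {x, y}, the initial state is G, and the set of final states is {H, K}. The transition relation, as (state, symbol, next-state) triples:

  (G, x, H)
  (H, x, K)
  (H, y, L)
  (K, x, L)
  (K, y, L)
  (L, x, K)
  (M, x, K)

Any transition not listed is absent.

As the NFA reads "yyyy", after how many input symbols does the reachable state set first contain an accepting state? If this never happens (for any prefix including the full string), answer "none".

none

Start in {G}.
Read 'y': G→∅; now ∅.
The set is empty and remains empty for the remaining 3 symbols.
No reachable set along the way intersects F.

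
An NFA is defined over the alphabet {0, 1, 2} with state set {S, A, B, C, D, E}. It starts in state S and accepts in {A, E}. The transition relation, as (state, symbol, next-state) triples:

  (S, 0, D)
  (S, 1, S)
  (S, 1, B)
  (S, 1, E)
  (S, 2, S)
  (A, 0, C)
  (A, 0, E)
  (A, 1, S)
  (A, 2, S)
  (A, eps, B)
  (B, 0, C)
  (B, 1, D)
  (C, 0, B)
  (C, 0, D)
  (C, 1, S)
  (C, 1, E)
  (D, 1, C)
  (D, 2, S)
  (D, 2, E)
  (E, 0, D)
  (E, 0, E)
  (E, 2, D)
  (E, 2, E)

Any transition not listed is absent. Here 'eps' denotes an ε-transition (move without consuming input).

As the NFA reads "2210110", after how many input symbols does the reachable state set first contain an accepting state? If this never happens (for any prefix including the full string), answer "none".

Start in {S}.
Read '2': S→{S}; now {S}.
Read '2': S→{S}; now {S}.
Read '1': S→{S, B, E}; now {S, B, E}.
None of the earlier sets intersect F, but {S, B, E} does.

3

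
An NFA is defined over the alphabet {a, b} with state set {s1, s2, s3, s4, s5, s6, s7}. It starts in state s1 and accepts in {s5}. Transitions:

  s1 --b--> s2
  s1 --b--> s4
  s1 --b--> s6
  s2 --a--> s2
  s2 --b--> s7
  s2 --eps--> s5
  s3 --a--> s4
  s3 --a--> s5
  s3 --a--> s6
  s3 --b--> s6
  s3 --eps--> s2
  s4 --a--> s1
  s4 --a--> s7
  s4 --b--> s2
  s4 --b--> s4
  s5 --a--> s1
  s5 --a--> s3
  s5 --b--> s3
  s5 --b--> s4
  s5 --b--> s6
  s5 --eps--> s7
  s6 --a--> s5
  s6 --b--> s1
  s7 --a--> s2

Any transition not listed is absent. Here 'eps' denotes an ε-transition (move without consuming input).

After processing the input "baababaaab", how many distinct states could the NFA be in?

7

Start in {s1}.
Read 'b': s1→{s2, s4, s6}; union {s2, s4, s6}; ε-closure = {s2, s4, s5, s6, s7}.
Read 'a': s2→{s2}, s4→{s1, s7}, s5→{s1, s3}, s6→{s5}, s7→{s2}; now {s1, s2, s3, s5, s7}.
Read 'a': s1→∅, s2→{s2}, s3→{s4, s5, s6}, s5→{s1, s3}, s7→{s2}; union {s1, s2, s3, s4, s5, s6}; ε-closure = {s1, s2, s3, s4, s5, s6, s7}.
Read 'b': s1→{s2, s4, s6}, s2→{s7}, s3→{s6}, s4→{s2, s4}, s5→{s3, s4, s6}, s6→{s1}, s7→∅; union {s1, s2, s3, s4, s6, s7}; ε-closure = {s1, s2, s3, s4, s5, s6, s7}.
Read 'a': s1→∅, s2→{s2}, s3→{s4, s5, s6}, s4→{s1, s7}, s5→{s1, s3}, s6→{s5}, s7→{s2}; now {s1, s2, s3, s4, s5, s6, s7}.
Read 'b': s1→{s2, s4, s6}, s2→{s7}, s3→{s6}, s4→{s2, s4}, s5→{s3, s4, s6}, s6→{s1}, s7→∅; union {s1, s2, s3, s4, s6, s7}; ε-closure = {s1, s2, s3, s4, s5, s6, s7}.
Read 'a': s1→∅, s2→{s2}, s3→{s4, s5, s6}, s4→{s1, s7}, s5→{s1, s3}, s6→{s5}, s7→{s2}; now {s1, s2, s3, s4, s5, s6, s7}.
Read 'a': s1→∅, s2→{s2}, s3→{s4, s5, s6}, s4→{s1, s7}, s5→{s1, s3}, s6→{s5}, s7→{s2}; now {s1, s2, s3, s4, s5, s6, s7}.
Read 'a': s1→∅, s2→{s2}, s3→{s4, s5, s6}, s4→{s1, s7}, s5→{s1, s3}, s6→{s5}, s7→{s2}; now {s1, s2, s3, s4, s5, s6, s7}.
Read 'b': s1→{s2, s4, s6}, s2→{s7}, s3→{s6}, s4→{s2, s4}, s5→{s3, s4, s6}, s6→{s1}, s7→∅; union {s1, s2, s3, s4, s6, s7}; ε-closure = {s1, s2, s3, s4, s5, s6, s7}.
That set has 7 states.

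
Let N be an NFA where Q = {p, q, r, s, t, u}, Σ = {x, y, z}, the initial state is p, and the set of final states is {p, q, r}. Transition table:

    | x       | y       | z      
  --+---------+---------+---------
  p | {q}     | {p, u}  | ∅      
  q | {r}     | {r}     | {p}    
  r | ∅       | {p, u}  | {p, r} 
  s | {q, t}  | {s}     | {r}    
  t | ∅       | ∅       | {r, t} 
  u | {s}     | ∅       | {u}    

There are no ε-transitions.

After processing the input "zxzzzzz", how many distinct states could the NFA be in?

Start in {p}.
Read 'z': {p} → ∅.
The set is empty and remains empty for the remaining 6 symbols.
That set has 0 states.

0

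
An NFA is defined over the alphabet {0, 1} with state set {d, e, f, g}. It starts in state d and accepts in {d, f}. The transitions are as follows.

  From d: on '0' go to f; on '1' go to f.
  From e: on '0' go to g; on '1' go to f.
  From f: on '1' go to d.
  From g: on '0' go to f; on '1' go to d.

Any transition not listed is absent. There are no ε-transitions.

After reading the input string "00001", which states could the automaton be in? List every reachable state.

∅

Start in {d}.
Read '0': d→{f}; now {f}.
Read '0': f→∅; now ∅.
The set is empty and remains empty for the remaining 3 symbols.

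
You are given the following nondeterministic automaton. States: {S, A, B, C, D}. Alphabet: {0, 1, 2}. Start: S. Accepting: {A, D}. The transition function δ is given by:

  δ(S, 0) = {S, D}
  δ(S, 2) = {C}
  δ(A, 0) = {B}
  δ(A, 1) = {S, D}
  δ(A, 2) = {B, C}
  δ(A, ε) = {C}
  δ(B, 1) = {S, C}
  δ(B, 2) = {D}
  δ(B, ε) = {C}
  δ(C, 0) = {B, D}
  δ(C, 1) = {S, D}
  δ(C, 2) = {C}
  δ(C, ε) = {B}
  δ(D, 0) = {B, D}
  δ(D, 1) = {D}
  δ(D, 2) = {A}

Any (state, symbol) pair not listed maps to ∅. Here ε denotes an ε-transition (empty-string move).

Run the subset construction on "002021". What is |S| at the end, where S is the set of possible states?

4

Start in {S}.
Read '0': {S} → {S, D}.
Read '0': {S, D} → {S, B, C, D}.
Read '2': {S, B, C, D} → {A, B, C, D}.
Read '0': {A, B, C, D} → {B, C, D}.
Read '2': {B, C, D} → {A, B, C, D}.
Read '1': {A, B, C, D} → {S, B, C, D}.
That set has 4 states.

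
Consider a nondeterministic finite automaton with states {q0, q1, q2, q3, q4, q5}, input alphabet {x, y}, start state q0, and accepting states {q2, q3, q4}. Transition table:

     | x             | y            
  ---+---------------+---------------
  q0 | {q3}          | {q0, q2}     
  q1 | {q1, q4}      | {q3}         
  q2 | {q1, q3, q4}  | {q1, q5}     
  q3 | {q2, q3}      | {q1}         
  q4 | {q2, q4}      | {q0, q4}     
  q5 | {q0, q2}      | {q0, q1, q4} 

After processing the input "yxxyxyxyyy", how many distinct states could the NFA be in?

6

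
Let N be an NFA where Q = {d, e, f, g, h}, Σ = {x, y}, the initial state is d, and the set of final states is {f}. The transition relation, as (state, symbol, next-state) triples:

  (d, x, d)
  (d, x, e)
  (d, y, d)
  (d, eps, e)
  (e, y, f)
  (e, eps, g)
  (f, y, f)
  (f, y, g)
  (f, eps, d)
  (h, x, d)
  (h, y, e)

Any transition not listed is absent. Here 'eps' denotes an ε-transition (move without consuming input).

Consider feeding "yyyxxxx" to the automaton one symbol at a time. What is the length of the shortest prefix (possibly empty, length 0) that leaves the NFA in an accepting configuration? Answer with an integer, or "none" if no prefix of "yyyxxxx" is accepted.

Start: ε-closure({d}) = {d, e, g}.
Read 'y': d→{d}, e→{f}, g→∅; union {d, f}; ε-closure = {d, e, f, g}.
None of the earlier sets intersect F, but {d, e, f, g} does.

1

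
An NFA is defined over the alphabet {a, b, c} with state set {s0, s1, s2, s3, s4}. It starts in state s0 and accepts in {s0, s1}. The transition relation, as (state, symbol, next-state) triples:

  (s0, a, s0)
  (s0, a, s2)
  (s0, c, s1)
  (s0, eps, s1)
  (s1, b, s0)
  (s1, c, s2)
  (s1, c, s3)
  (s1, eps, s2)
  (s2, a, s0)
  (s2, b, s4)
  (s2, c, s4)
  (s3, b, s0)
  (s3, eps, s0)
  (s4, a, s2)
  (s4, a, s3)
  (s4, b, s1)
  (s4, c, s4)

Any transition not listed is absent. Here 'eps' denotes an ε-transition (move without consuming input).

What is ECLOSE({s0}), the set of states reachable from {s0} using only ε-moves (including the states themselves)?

{s0, s1, s2}

Begin with {s0}.
ε-move s0 → s1; add s1.
ε-move s1 → s2; add s2.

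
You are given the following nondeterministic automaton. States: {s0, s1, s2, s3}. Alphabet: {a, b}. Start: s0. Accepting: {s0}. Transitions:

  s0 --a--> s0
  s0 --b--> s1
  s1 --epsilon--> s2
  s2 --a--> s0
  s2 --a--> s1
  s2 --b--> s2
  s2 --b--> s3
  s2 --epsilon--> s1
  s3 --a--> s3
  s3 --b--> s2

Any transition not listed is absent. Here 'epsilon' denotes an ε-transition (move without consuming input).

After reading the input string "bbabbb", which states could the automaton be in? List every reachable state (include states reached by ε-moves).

Start in {s0}.
Read 'b': {s0} → {s1, s2}.
Read 'b': {s1, s2} → {s1, s2, s3}.
Read 'a': {s1, s2, s3} → {s0, s1, s2, s3}.
Read 'b': {s0, s1, s2, s3} → {s1, s2, s3}.
Read 'b': {s1, s2, s3} → {s1, s2, s3}.
Read 'b': {s1, s2, s3} → {s1, s2, s3}.

{s1, s2, s3}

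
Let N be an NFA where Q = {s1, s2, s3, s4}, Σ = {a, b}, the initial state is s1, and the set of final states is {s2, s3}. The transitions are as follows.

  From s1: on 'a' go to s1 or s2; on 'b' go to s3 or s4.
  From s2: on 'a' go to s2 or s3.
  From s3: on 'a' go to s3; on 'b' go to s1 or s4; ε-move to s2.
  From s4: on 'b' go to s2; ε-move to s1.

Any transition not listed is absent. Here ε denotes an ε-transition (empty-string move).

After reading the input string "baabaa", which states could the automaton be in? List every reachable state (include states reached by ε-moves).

{s1, s2, s3}

Start in {s1}.
Read 'b': s1→{s3, s4}; union {s3, s4}; ε-closure = {s1, s2, s3, s4}.
Read 'a': s1→{s1, s2}, s2→{s2, s3}, s3→{s3}, s4→∅; now {s1, s2, s3}.
Read 'a': s1→{s1, s2}, s2→{s2, s3}, s3→{s3}; now {s1, s2, s3}.
Read 'b': s1→{s3, s4}, s2→∅, s3→{s1, s4}; union {s1, s3, s4}; ε-closure = {s1, s2, s3, s4}.
Read 'a': s1→{s1, s2}, s2→{s2, s3}, s3→{s3}, s4→∅; now {s1, s2, s3}.
Read 'a': s1→{s1, s2}, s2→{s2, s3}, s3→{s3}; now {s1, s2, s3}.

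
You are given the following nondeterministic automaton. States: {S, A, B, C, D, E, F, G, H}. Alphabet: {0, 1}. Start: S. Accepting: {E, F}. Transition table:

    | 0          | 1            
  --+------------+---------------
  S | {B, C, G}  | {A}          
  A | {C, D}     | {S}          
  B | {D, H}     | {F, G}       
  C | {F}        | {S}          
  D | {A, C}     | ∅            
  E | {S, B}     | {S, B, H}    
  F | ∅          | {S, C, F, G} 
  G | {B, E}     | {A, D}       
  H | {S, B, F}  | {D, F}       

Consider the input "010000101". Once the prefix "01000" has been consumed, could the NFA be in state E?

No

Start in {S}.
Read '0': {S} → {B, C, G}.
Read '1': {B, C, G} → {S, A, D, F, G}.
Read '0': {S, A, D, F, G} → {A, B, C, D, E, G}.
Read '0': {A, B, C, D, E, G} → {S, A, B, C, D, E, F, H}.
Read '0': {S, A, B, C, D, E, F, H} → {S, A, B, C, D, F, G, H}.
State E is not in {S, A, B, C, D, F, G, H}.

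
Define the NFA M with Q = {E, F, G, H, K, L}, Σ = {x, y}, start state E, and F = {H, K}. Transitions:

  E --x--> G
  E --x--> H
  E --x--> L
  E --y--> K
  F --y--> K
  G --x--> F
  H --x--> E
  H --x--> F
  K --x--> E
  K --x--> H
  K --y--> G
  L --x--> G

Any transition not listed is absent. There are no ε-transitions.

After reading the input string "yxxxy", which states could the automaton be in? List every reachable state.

Start in {E}.
Read 'y': E→{K}; now {K}.
Read 'x': K→{E, H}; now {E, H}.
Read 'x': E→{G, H, L}, H→{E, F}; now {E, F, G, H, L}.
Read 'x': E→{G, H, L}, F→∅, G→{F}, H→{E, F}, L→{G}; now {E, F, G, H, L}.
Read 'y': E→{K}, F→{K}, G→∅, H→∅, L→∅; now {K}.

{K}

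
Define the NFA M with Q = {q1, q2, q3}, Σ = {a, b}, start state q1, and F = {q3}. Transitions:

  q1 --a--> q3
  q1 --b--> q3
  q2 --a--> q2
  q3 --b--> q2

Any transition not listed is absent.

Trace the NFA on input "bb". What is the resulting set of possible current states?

{q2}

Start in {q1}.
Read 'b': {q1} → {q3}.
Read 'b': {q3} → {q2}.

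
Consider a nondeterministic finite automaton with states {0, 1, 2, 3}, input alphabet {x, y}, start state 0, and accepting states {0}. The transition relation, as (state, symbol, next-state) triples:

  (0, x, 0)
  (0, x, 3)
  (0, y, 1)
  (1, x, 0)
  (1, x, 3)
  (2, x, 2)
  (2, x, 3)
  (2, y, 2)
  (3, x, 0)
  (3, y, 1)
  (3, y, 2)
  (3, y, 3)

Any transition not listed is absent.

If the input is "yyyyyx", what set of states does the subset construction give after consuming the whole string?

Start in {0}.
Read 'y': 0→{1}; now {1}.
Read 'y': 1→∅; now ∅.
The set is empty and remains empty for the remaining 4 symbols.

∅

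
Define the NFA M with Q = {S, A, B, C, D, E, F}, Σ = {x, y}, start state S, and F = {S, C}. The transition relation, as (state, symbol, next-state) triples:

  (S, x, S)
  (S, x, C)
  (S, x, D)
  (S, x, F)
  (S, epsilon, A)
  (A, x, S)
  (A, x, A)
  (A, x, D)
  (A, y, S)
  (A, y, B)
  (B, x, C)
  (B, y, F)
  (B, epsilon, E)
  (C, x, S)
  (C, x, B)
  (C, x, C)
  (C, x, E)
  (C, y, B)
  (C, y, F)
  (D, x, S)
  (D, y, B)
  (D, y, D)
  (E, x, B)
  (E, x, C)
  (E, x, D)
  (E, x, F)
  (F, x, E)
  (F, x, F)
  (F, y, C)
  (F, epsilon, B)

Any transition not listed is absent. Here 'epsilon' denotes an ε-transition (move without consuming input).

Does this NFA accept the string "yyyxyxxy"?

Start: ε-closure({S}) = {S, A}.
Read 'y': {S, A} → {S, A, B, E}.
Read 'y': {S, A, B, E} → {S, A, B, E, F}.
Read 'y': {S, A, B, E, F} → {S, A, B, C, E, F}.
Read 'x': {S, A, B, C, E, F} → {S, A, B, C, D, E, F}.
Read 'y': {S, A, B, C, D, E, F} → {S, A, B, C, D, E, F}.
Read 'x': {S, A, B, C, D, E, F} → {S, A, B, C, D, E, F}.
Read 'x': {S, A, B, C, D, E, F} → {S, A, B, C, D, E, F}.
Read 'y': {S, A, B, C, D, E, F} → {S, A, B, C, D, E, F}.
The final set {S, A, B, C, D, E, F} contains the accepting states S, C.

Yes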